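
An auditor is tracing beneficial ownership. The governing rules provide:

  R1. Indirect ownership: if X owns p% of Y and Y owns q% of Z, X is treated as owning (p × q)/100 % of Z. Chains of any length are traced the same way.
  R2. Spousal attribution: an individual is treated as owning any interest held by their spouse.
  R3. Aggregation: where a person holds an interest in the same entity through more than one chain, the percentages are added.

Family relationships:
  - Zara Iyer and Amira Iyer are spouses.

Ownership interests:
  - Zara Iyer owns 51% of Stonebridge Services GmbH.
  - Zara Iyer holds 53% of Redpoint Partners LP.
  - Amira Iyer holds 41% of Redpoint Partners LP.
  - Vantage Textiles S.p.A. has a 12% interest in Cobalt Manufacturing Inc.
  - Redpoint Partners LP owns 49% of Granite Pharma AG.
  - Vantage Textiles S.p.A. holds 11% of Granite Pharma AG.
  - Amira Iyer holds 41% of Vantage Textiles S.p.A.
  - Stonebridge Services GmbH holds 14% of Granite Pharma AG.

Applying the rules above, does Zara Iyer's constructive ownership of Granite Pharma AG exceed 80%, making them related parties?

No

By spousal attribution (R2), Zara Iyer is treated as also owning Amira Iyer's interest in Redpoint Partners LP, giving 53% + 41% = 94%.
By spousal attribution (R2), Zara Iyer is treated as owning Amira Iyer's 41% interest in Vantage Textiles S.p.A.
Chain via Stonebridge Services GmbH (R1): 51% × 14% = 7.14% of Granite Pharma AG.
Chain via Redpoint Partners LP (R1): 94% × 49% = 46.06% of Granite Pharma AG.
Chain via Vantage Textiles S.p.A. (R1): 41% × 11% = 4.51% of Granite Pharma AG.
Aggregating (R3): 7.14% + 46.06% + 4.51% = 57.71%.
57.71% does not exceed the 80% threshold, so Zara is not a related party to Granite Pharma AG.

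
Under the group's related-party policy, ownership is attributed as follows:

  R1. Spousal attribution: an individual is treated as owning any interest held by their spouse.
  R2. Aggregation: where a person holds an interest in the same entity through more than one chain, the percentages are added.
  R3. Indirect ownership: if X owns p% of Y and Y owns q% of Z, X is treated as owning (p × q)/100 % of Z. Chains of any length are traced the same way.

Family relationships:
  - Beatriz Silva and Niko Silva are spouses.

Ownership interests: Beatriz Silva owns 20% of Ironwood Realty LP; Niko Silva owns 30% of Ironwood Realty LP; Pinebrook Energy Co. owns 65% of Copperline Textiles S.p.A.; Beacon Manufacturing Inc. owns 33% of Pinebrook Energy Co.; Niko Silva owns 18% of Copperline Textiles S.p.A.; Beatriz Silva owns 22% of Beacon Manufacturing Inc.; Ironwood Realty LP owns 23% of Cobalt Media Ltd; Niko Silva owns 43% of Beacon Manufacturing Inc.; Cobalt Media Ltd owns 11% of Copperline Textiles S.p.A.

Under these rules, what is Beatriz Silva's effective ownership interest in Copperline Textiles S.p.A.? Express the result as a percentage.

By spousal attribution (R1), Beatriz Silva is treated as also owning Niko Silva's interest in Beacon Manufacturing Inc, giving 22% + 43% = 65%.
By spousal attribution (R1), Beatriz Silva is treated as also owning Niko Silva's interest in Ironwood Realty LP, giving 20% + 30% = 50%.
By spousal attribution (R1), Beatriz Silva is treated as owning Niko Silva's 18% interest in Copperline Textiles S.p.A.
Chain via Beacon Manufacturing Inc. → Pinebrook Energy Co. (R3): 65% × 33% × 65% = 13.9425% of Copperline Textiles S.p.A.
Chain via Ironwood Realty LP → Cobalt Media Ltd (R3): 50% × 23% × 11% = 1.265% of Copperline Textiles S.p.A.
Direct interest in Copperline Textiles S.p.A: 18%.
Aggregating (R2): 13.9425% + 1.265% + 18% = 33.2075%.

33.2075%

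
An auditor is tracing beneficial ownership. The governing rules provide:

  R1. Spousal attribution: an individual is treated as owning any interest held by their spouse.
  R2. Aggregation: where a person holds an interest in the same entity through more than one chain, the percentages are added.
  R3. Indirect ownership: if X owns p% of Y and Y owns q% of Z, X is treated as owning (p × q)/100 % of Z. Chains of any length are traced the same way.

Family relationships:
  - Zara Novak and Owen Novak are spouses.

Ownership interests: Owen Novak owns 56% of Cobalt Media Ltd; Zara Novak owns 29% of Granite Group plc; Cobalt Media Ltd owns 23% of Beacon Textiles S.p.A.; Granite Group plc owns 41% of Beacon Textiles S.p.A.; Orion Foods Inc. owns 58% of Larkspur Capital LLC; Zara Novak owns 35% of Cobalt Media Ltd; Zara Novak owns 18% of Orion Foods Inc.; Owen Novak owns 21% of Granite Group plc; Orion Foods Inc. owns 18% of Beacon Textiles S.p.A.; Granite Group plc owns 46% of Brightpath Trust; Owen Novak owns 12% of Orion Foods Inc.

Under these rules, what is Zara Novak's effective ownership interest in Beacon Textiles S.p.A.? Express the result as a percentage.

46.83%

By spousal attribution (R1), Zara Novak is treated as also owning Owen Novak's interest in Cobalt Media Ltd, giving 35% + 56% = 91%.
By spousal attribution (R1), Zara Novak is treated as also owning Owen Novak's interest in Granite Group plc, giving 29% + 21% = 50%.
By spousal attribution (R1), Zara Novak is treated as also owning Owen Novak's interest in Orion Foods Inc, giving 18% + 12% = 30%.
Chain via Cobalt Media Ltd (R3): 91% × 23% = 20.93% of Beacon Textiles S.p.A.
Chain via Granite Group plc (R3): 50% × 41% = 20.5% of Beacon Textiles S.p.A.
Chain via Orion Foods Inc. (R3): 30% × 18% = 5.4% of Beacon Textiles S.p.A.
Aggregating (R2): 20.93% + 20.5% + 5.4% = 46.83%.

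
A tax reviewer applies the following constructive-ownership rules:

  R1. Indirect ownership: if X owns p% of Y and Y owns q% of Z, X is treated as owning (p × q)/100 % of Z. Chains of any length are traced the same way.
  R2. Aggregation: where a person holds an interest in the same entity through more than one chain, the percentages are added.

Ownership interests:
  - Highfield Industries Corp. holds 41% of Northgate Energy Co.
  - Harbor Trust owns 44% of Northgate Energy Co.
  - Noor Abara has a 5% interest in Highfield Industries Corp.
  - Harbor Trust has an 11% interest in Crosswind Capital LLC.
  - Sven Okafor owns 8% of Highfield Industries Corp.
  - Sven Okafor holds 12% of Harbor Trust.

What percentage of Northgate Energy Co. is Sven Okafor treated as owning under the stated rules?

8.56%

Chain via Highfield Industries Corp. (R1): 8% × 41% = 3.28% of Northgate Energy Co.
Chain via Harbor Trust (R1): 12% × 44% = 5.28% of Northgate Energy Co.
Aggregating (R2): 3.28% + 5.28% = 8.56%.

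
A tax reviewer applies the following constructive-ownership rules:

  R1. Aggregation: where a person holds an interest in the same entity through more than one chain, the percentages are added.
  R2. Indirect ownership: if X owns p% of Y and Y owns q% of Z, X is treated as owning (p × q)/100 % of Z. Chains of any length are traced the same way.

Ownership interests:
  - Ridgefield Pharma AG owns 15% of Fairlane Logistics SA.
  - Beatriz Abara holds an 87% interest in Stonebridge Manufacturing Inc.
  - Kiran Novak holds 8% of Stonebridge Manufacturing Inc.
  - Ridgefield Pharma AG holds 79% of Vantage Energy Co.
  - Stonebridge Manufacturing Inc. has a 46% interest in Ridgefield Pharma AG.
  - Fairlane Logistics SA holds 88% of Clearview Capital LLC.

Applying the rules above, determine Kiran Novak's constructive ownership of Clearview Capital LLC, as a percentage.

0.48576%

Chain via Stonebridge Manufacturing Inc. → Ridgefield Pharma AG → Fairlane Logistics SA (R2): 8% × 46% × 15% × 88% = 0.48576% of Clearview Capital LLC.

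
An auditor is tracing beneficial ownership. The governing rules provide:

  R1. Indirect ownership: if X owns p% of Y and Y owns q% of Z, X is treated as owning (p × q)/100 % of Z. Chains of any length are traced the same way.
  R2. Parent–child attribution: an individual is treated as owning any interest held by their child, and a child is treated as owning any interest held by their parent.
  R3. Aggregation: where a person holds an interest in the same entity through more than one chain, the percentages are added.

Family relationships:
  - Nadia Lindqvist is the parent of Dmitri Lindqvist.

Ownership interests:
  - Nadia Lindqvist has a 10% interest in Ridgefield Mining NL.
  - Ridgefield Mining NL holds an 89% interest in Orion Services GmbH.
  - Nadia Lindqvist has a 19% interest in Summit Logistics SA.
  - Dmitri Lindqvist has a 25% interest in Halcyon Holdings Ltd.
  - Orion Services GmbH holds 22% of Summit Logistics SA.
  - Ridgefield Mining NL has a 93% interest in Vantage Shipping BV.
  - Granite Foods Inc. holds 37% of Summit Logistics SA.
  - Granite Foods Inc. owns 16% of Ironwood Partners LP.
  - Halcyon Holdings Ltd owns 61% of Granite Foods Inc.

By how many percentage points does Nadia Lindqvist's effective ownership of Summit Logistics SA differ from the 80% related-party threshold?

53.3995

By parent–child attribution (R2), Nadia Lindqvist is treated as owning Dmitri Lindqvist's 25% interest in Halcyon Holdings Ltd.
Chain via Ridgefield Mining NL → Orion Services GmbH (R1): 10% × 89% × 22% = 1.958% of Summit Logistics SA.
Direct interest in Summit Logistics SA: 19%.
Chain via Halcyon Holdings Ltd → Granite Foods Inc. (R1): 25% × 61% × 37% = 5.6425% of Summit Logistics SA.
Aggregating (R3): 1.958% + 19% + 5.6425% = 26.6005%.
26.6005% falls short of the 80% threshold by 53.3995 percentage points.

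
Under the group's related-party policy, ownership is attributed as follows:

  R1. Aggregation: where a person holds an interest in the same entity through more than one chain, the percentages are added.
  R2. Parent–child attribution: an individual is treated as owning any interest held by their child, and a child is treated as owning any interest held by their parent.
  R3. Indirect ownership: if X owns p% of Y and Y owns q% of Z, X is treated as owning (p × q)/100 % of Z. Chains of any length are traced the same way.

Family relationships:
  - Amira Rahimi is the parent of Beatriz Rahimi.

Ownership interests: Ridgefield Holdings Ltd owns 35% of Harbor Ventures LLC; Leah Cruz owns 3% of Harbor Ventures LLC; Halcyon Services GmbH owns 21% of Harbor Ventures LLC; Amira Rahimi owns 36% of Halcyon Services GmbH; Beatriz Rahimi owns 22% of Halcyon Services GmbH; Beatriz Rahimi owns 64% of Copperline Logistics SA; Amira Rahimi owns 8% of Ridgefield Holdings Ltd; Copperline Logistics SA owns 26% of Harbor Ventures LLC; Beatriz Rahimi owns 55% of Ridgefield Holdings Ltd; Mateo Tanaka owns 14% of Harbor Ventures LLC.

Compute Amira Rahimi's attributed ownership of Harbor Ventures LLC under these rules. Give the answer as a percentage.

By parent–child attribution (R2), Amira Rahimi is treated as also owning Beatriz Rahimi's interest in Ridgefield Holdings Ltd, giving 8% + 55% = 63%.
By parent–child attribution (R2), Amira Rahimi is treated as also owning Beatriz Rahimi's interest in Halcyon Services GmbH, giving 36% + 22% = 58%.
By parent–child attribution (R2), Amira Rahimi is treated as owning Beatriz Rahimi's 64% interest in Copperline Logistics SA.
Chain via Ridgefield Holdings Ltd (R3): 63% × 35% = 22.05% of Harbor Ventures LLC.
Chain via Halcyon Services GmbH (R3): 58% × 21% = 12.18% of Harbor Ventures LLC.
Chain via Copperline Logistics SA (R3): 64% × 26% = 16.64% of Harbor Ventures LLC.
Aggregating (R1): 22.05% + 12.18% + 16.64% = 50.87%.

50.87%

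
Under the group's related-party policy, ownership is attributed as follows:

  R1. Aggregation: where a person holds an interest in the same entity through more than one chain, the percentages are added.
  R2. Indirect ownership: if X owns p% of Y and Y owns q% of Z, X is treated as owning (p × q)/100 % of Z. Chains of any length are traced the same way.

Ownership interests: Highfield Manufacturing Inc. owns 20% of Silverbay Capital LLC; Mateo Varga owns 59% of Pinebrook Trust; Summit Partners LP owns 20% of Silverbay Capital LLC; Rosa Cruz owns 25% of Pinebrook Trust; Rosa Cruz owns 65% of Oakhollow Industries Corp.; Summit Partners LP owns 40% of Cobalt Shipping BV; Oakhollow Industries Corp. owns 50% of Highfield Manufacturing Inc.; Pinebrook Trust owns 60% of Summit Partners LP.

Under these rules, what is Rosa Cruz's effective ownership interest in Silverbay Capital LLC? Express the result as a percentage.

9.5%

Chain via Oakhollow Industries Corp. → Highfield Manufacturing Inc. (R2): 65% × 50% × 20% = 6.5% of Silverbay Capital LLC.
Chain via Pinebrook Trust → Summit Partners LP (R2): 25% × 60% × 20% = 3% of Silverbay Capital LLC.
Aggregating (R1): 6.5% + 3% = 9.5%.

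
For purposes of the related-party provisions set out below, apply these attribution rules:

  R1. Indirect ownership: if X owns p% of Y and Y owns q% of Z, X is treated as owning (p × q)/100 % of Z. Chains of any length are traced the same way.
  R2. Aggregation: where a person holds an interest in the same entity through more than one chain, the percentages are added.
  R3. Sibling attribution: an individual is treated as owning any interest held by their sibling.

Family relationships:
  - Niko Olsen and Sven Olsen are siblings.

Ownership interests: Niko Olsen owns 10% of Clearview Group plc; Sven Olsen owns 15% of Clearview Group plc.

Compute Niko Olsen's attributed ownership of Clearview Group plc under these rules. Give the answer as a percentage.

25%

By sibling attribution (R3), Niko Olsen is treated as also owning Sven Olsen's interest in Clearview Group plc, giving 10% + 15% = 25%.
Direct interest in Clearview Group plc: 25%.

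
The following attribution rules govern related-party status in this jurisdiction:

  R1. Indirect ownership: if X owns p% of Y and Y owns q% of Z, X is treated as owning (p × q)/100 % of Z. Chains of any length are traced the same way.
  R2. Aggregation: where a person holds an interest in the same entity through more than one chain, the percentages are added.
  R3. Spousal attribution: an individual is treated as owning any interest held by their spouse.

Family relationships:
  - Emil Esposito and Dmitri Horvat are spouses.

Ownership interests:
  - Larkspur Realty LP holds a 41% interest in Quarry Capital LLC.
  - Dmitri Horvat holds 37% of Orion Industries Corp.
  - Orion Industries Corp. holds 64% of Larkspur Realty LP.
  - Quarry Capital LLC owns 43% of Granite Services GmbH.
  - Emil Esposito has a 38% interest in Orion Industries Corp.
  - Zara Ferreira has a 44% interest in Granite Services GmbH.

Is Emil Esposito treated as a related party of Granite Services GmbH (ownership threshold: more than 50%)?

By spousal attribution (R3), Emil Esposito is treated as also owning Dmitri Horvat's interest in Orion Industries Corp, giving 38% + 37% = 75%.
Chain via Orion Industries Corp. → Larkspur Realty LP → Quarry Capital LLC (R1): 75% × 64% × 41% × 43% = 8.4624% of Granite Services GmbH.
8.4624% does not exceed the 50% threshold, so Emil is not a related party to Granite Services GmbH.

No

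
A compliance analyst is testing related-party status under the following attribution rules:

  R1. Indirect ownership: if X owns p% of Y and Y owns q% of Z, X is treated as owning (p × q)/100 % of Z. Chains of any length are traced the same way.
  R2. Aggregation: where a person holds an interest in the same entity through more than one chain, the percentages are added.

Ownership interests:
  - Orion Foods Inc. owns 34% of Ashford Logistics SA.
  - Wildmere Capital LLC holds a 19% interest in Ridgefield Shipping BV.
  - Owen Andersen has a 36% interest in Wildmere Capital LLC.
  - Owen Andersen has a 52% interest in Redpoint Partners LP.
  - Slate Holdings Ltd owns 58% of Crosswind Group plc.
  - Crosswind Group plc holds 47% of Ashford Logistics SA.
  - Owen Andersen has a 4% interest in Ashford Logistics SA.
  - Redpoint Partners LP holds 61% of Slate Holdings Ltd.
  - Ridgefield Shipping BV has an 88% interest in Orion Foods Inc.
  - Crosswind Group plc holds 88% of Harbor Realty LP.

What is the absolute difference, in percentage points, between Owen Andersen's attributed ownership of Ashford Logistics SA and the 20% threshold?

5.3066

Chain via Wildmere Capital LLC → Ridgefield Shipping BV → Orion Foods Inc. (R1): 36% × 19% × 88% × 34% = 2.046528% of Ashford Logistics SA.
Chain via Redpoint Partners LP → Slate Holdings Ltd → Crosswind Group plc (R1): 52% × 61% × 58% × 47% = 8.646872% of Ashford Logistics SA.
Direct interest in Ashford Logistics SA: 4%.
Aggregating (R2): 2.046528% + 8.646872% + 4% = 14.6934%.
14.6934% falls short of the 20% threshold by 5.3066 percentage points.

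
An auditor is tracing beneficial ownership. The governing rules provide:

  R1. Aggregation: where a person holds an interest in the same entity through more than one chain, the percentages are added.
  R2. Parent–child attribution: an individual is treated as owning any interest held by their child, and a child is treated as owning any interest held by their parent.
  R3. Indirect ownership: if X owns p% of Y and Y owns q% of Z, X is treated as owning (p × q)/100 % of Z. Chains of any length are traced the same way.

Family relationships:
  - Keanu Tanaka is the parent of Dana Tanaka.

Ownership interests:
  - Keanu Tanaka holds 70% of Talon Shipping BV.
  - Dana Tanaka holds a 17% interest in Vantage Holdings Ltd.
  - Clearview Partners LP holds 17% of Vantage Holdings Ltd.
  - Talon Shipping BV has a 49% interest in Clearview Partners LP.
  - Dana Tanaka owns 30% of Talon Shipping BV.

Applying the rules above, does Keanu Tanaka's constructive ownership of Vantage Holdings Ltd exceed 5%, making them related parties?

Yes

By parent–child attribution (R2), Keanu Tanaka is treated as also owning Dana Tanaka's interest in Talon Shipping BV, giving 70% + 30% = 100%.
By parent–child attribution (R2), Keanu Tanaka is treated as owning Dana Tanaka's 17% interest in Vantage Holdings Ltd.
Chain via Talon Shipping BV → Clearview Partners LP (R3): 100% × 49% × 17% = 8.33% of Vantage Holdings Ltd.
Direct interest in Vantage Holdings Ltd: 17%.
Aggregating (R1): 8.33% + 17% = 25.33%.
25.33% exceeds the 5% threshold, so Keanu is a related party to Vantage Holdings Ltd.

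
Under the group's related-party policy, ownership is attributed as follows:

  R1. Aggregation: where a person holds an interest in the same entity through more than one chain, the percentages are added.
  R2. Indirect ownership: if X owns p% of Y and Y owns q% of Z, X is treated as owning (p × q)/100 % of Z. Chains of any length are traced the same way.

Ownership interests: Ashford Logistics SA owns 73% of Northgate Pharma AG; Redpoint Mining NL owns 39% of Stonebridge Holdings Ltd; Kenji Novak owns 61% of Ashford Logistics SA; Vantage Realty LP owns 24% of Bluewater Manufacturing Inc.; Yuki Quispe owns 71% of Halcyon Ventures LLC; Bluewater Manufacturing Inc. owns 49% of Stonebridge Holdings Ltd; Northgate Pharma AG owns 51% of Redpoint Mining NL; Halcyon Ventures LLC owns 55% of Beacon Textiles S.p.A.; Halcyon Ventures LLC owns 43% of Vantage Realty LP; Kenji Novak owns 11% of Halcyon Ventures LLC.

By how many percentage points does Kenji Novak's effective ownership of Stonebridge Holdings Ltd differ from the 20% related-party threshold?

10.586735

Chain via Halcyon Ventures LLC → Vantage Realty LP → Bluewater Manufacturing Inc. (R2): 11% × 43% × 24% × 49% = 0.556248% of Stonebridge Holdings Ltd.
Chain via Ashford Logistics SA → Northgate Pharma AG → Redpoint Mining NL (R2): 61% × 73% × 51% × 39% = 8.857017% of Stonebridge Holdings Ltd.
Aggregating (R1): 0.556248% + 8.857017% = 9.413265%.
9.413265% falls short of the 20% threshold by 10.586735 percentage points.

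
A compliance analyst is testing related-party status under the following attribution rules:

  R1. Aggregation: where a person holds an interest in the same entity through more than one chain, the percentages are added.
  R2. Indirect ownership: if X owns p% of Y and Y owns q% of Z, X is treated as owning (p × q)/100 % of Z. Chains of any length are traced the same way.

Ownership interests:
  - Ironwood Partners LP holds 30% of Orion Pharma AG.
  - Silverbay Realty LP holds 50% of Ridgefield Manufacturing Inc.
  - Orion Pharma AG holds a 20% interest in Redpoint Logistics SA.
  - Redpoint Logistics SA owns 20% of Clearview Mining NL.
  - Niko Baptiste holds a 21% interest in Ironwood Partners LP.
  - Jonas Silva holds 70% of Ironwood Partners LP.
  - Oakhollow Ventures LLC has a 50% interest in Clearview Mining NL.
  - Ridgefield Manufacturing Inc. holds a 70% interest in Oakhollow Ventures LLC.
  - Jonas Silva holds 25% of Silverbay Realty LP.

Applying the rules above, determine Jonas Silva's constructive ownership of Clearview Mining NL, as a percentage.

Chain via Ironwood Partners LP → Orion Pharma AG → Redpoint Logistics SA (R2): 70% × 30% × 20% × 20% = 0.84% of Clearview Mining NL.
Chain via Silverbay Realty LP → Ridgefield Manufacturing Inc. → Oakhollow Ventures LLC (R2): 25% × 50% × 70% × 50% = 4.375% of Clearview Mining NL.
Aggregating (R1): 0.84% + 4.375% = 5.215%.

5.215%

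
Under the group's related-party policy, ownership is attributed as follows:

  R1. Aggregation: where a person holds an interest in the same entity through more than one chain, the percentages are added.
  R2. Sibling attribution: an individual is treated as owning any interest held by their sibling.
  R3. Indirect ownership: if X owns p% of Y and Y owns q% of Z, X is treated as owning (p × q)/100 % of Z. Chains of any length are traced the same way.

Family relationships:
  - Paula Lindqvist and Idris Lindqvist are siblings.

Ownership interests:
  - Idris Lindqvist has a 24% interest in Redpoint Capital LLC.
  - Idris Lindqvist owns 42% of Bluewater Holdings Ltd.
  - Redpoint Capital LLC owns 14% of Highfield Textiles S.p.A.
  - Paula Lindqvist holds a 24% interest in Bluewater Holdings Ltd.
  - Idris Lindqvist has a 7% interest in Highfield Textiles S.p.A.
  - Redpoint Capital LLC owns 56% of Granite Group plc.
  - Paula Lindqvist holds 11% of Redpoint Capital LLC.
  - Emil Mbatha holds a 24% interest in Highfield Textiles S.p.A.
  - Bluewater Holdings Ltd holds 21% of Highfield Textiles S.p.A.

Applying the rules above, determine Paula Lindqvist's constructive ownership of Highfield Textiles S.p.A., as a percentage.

By sibling attribution (R2), Paula Lindqvist is treated as also owning Idris Lindqvist's interest in Bluewater Holdings Ltd, giving 24% + 42% = 66%.
By sibling attribution (R2), Paula Lindqvist is treated as also owning Idris Lindqvist's interest in Redpoint Capital LLC, giving 11% + 24% = 35%.
By sibling attribution (R2), Paula Lindqvist is treated as owning Idris Lindqvist's 7% interest in Highfield Textiles S.p.A.
Chain via Bluewater Holdings Ltd (R3): 66% × 21% = 13.86% of Highfield Textiles S.p.A.
Chain via Redpoint Capital LLC (R3): 35% × 14% = 4.9% of Highfield Textiles S.p.A.
Direct interest in Highfield Textiles S.p.A: 7%.
Aggregating (R1): 13.86% + 4.9% + 7% = 25.76%.

25.76%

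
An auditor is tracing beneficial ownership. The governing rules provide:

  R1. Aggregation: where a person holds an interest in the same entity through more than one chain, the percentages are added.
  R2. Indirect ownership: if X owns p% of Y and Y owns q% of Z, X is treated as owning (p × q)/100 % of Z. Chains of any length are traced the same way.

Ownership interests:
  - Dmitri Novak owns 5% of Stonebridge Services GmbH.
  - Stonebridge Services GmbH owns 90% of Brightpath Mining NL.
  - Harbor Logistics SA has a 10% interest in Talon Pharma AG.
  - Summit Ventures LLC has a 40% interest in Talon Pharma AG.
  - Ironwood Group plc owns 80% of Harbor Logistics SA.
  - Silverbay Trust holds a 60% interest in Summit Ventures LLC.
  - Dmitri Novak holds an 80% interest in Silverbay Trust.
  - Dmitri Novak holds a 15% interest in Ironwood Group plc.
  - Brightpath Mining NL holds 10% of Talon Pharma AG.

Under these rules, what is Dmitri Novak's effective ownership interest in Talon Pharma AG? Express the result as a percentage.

20.85%

Chain via Stonebridge Services GmbH → Brightpath Mining NL (R2): 5% × 90% × 10% = 0.45% of Talon Pharma AG.
Chain via Silverbay Trust → Summit Ventures LLC (R2): 80% × 60% × 40% = 19.2% of Talon Pharma AG.
Chain via Ironwood Group plc → Harbor Logistics SA (R2): 15% × 80% × 10% = 1.2% of Talon Pharma AG.
Aggregating (R1): 0.45% + 19.2% + 1.2% = 20.85%.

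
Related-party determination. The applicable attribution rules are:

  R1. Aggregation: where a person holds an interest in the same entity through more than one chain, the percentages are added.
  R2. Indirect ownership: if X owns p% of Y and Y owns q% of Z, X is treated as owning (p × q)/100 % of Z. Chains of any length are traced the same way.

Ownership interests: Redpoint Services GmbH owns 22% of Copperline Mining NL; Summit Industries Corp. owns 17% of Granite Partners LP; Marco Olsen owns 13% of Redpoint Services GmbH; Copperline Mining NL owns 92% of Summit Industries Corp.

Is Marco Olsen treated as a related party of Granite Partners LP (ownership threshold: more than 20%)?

No

Chain via Redpoint Services GmbH → Copperline Mining NL → Summit Industries Corp. (R2): 13% × 22% × 92% × 17% = 0.447304% of Granite Partners LP.
0.447304% does not exceed the 20% threshold, so Marco is not a related party to Granite Partners LP.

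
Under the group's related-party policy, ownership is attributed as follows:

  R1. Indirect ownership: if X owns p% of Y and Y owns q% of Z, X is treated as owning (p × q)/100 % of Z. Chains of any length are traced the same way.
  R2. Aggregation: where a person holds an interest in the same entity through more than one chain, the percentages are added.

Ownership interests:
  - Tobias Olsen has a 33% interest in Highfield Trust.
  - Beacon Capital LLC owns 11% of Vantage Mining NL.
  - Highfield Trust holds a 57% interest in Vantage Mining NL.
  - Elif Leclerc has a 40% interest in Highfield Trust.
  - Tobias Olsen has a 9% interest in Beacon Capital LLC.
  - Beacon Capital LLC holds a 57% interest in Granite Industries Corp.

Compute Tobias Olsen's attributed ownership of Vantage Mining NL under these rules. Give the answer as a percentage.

19.8%

Chain via Beacon Capital LLC (R1): 9% × 11% = 0.99% of Vantage Mining NL.
Chain via Highfield Trust (R1): 33% × 57% = 18.81% of Vantage Mining NL.
Aggregating (R2): 0.99% + 18.81% = 19.8%.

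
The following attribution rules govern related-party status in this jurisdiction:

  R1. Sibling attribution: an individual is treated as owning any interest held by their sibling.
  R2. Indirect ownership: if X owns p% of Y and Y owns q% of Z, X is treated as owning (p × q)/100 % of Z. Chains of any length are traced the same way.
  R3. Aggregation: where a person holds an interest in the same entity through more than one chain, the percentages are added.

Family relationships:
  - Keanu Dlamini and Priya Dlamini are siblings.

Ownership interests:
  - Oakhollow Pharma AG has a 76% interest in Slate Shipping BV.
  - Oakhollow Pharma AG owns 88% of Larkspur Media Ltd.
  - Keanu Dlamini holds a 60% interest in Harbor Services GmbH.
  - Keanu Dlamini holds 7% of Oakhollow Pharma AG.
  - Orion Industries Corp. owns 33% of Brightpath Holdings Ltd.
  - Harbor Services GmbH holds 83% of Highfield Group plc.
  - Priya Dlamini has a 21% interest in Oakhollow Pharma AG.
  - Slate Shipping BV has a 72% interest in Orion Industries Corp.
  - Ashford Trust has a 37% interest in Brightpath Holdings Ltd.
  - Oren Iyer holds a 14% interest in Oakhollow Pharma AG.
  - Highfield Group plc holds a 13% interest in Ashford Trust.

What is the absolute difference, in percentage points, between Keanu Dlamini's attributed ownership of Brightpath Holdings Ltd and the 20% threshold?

By sibling attribution (R1), Keanu Dlamini is treated as also owning Priya Dlamini's interest in Oakhollow Pharma AG, giving 7% + 21% = 28%.
Chain via Harbor Services GmbH → Highfield Group plc → Ashford Trust (R2): 60% × 83% × 13% × 37% = 2.39538% of Brightpath Holdings Ltd.
Chain via Oakhollow Pharma AG → Slate Shipping BV → Orion Industries Corp. (R2): 28% × 76% × 72% × 33% = 5.056128% of Brightpath Holdings Ltd.
Aggregating (R3): 2.39538% + 5.056128% = 7.451508%.
7.451508% falls short of the 20% threshold by 12.548492 percentage points.

12.548492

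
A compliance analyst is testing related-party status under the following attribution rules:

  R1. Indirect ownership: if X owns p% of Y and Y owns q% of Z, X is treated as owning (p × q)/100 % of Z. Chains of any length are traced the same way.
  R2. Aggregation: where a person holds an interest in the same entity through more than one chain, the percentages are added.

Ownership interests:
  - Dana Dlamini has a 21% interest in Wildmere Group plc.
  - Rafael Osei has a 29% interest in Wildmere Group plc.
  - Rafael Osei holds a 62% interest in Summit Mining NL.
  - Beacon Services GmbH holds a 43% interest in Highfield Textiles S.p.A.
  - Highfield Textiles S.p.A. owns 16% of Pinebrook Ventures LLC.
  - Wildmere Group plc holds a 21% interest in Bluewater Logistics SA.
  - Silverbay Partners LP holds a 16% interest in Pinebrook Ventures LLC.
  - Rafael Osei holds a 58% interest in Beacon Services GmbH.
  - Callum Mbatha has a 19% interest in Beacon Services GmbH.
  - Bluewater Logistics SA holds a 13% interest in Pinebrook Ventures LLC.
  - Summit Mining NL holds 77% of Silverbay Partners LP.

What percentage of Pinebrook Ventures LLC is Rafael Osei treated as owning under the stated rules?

Chain via Beacon Services GmbH → Highfield Textiles S.p.A. (R1): 58% × 43% × 16% = 3.9904% of Pinebrook Ventures LLC.
Chain via Wildmere Group plc → Bluewater Logistics SA (R1): 29% × 21% × 13% = 0.7917% of Pinebrook Ventures LLC.
Chain via Summit Mining NL → Silverbay Partners LP (R1): 62% × 77% × 16% = 7.6384% of Pinebrook Ventures LLC.
Aggregating (R2): 3.9904% + 0.7917% + 7.6384% = 12.4205%.

12.4205%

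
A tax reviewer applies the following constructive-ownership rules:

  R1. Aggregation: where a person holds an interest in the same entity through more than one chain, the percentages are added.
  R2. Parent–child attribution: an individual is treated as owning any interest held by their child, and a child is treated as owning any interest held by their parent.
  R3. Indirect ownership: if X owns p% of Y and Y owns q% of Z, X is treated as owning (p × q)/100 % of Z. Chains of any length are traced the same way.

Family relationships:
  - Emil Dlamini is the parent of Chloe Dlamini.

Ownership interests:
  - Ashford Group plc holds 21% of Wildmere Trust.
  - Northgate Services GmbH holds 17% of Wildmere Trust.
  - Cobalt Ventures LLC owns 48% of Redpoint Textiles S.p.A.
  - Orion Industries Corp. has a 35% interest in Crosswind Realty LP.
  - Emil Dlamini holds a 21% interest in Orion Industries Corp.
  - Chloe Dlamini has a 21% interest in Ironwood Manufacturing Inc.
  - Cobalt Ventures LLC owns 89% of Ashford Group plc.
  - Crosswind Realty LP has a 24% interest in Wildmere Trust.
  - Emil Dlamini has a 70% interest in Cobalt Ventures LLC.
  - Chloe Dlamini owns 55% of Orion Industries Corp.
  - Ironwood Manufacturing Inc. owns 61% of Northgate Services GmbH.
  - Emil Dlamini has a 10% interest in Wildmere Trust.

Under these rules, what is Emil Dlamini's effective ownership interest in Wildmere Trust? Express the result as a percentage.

By parent–child attribution (R2), Emil Dlamini is treated as also owning Chloe Dlamini's interest in Orion Industries Corp, giving 21% + 55% = 76%.
By parent–child attribution (R2), Emil Dlamini is treated as owning Chloe Dlamini's 21% interest in Ironwood Manufacturing Inc.
Chain via Orion Industries Corp. → Crosswind Realty LP (R3): 76% × 35% × 24% = 6.384% of Wildmere Trust.
Chain via Cobalt Ventures LLC → Ashford Group plc (R3): 70% × 89% × 21% = 13.083% of Wildmere Trust.
Direct interest in Wildmere Trust: 10%.
Chain via Ironwood Manufacturing Inc. → Northgate Services GmbH (R3): 21% × 61% × 17% = 2.1777% of Wildmere Trust.
Aggregating (R1): 6.384% + 13.083% + 10% + 2.1777% = 31.6447%.

31.6447%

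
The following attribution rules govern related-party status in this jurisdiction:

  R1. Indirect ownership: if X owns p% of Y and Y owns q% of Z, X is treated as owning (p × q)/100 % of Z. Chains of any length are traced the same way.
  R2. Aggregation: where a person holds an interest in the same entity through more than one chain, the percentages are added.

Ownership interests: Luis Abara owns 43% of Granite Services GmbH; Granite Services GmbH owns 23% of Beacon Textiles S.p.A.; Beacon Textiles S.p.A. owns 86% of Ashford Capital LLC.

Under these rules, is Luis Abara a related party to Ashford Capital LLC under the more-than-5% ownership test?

Chain via Granite Services GmbH → Beacon Textiles S.p.A. (R1): 43% × 23% × 86% = 8.5054% of Ashford Capital LLC.
8.5054% exceeds the 5% threshold, so Luis is a related party to Ashford Capital LLC.

Yes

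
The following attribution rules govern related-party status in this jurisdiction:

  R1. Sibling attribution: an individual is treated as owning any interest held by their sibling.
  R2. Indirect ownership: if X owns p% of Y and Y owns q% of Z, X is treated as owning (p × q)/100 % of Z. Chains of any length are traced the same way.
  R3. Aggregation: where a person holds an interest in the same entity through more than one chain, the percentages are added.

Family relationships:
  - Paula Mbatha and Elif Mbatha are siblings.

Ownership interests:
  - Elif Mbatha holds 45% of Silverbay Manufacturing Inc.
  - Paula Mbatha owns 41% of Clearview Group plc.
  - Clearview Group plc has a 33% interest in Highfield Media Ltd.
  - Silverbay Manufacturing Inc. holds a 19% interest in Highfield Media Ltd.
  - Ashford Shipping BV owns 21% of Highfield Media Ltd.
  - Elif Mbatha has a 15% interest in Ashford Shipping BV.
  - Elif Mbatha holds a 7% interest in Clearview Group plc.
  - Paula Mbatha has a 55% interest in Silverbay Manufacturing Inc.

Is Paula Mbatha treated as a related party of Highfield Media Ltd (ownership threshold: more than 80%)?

By sibling attribution (R1), Paula Mbatha is treated as also owning Elif Mbatha's interest in Clearview Group plc, giving 41% + 7% = 48%.
By sibling attribution (R1), Paula Mbatha is treated as also owning Elif Mbatha's interest in Silverbay Manufacturing Inc, giving 55% + 45% = 100%.
By sibling attribution (R1), Paula Mbatha is treated as owning Elif Mbatha's 15% interest in Ashford Shipping BV.
Chain via Clearview Group plc (R2): 48% × 33% = 15.84% of Highfield Media Ltd.
Chain via Silverbay Manufacturing Inc. (R2): 100% × 19% = 19% of Highfield Media Ltd.
Chain via Ashford Shipping BV (R2): 15% × 21% = 3.15% of Highfield Media Ltd.
Aggregating (R3): 15.84% + 19% + 3.15% = 37.99%.
37.99% does not exceed the 80% threshold, so Paula is not a related party to Highfield Media Ltd.

No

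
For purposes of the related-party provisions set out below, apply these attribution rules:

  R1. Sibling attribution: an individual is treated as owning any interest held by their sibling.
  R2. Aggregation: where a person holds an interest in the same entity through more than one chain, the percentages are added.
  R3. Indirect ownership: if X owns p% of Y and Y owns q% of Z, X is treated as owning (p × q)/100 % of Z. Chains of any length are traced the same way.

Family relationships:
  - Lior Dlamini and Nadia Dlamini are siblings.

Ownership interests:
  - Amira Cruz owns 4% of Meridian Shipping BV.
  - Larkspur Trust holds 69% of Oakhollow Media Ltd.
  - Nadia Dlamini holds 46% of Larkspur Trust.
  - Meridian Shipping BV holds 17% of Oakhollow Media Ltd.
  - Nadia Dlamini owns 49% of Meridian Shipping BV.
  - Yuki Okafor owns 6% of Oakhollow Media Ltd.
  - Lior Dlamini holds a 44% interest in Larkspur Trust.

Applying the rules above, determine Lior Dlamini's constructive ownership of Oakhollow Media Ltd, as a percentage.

By sibling attribution (R1), Lior Dlamini is treated as also owning Nadia Dlamini's interest in Larkspur Trust, giving 44% + 46% = 90%.
By sibling attribution (R1), Lior Dlamini is treated as owning Nadia Dlamini's 49% interest in Meridian Shipping BV.
Chain via Larkspur Trust (R3): 90% × 69% = 62.1% of Oakhollow Media Ltd.
Chain via Meridian Shipping BV (R3): 49% × 17% = 8.33% of Oakhollow Media Ltd.
Aggregating (R2): 62.1% + 8.33% = 70.43%.

70.43%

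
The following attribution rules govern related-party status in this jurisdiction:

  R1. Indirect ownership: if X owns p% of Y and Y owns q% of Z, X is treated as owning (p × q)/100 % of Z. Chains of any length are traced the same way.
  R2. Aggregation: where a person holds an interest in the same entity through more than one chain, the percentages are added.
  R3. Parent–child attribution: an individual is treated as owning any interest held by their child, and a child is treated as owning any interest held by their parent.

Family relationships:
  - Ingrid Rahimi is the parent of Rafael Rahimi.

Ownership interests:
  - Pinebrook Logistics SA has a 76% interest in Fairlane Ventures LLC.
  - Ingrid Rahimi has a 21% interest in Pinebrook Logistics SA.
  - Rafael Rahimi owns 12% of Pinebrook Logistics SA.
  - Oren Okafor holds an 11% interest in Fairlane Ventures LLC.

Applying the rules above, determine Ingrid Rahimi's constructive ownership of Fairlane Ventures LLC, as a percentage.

25.08%

By parent–child attribution (R3), Ingrid Rahimi is treated as also owning Rafael Rahimi's interest in Pinebrook Logistics SA, giving 21% + 12% = 33%.
Chain via Pinebrook Logistics SA (R1): 33% × 76% = 25.08% of Fairlane Ventures LLC.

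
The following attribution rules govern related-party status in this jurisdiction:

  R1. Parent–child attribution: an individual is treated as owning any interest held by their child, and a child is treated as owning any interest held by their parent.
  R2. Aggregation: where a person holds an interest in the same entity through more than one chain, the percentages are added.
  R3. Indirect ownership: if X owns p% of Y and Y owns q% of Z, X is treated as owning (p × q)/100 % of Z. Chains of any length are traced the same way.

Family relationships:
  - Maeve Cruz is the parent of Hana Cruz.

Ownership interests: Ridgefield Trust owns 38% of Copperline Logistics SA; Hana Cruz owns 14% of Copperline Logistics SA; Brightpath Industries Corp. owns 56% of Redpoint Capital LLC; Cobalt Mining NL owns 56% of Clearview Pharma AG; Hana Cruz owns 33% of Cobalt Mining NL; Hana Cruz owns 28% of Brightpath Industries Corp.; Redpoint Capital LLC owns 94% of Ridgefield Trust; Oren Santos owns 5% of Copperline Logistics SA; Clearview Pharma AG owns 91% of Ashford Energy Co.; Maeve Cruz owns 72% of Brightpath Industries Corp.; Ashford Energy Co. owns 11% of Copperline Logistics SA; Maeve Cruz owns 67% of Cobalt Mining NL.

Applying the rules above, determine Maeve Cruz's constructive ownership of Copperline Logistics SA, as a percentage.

39.6088%

By parent–child attribution (R1), Maeve Cruz is treated as also owning Hana Cruz's interest in Cobalt Mining NL, giving 67% + 33% = 100%.
By parent–child attribution (R1), Maeve Cruz is treated as also owning Hana Cruz's interest in Brightpath Industries Corp, giving 72% + 28% = 100%.
By parent–child attribution (R1), Maeve Cruz is treated as owning Hana Cruz's 14% interest in Copperline Logistics SA.
Chain via Cobalt Mining NL → Clearview Pharma AG → Ashford Energy Co. (R3): 100% × 56% × 91% × 11% = 5.6056% of Copperline Logistics SA.
Chain via Brightpath Industries Corp. → Redpoint Capital LLC → Ridgefield Trust (R3): 100% × 56% × 94% × 38% = 20.0032% of Copperline Logistics SA.
Direct interest in Copperline Logistics SA: 14%.
Aggregating (R2): 5.6056% + 20.0032% + 14% = 39.6088%.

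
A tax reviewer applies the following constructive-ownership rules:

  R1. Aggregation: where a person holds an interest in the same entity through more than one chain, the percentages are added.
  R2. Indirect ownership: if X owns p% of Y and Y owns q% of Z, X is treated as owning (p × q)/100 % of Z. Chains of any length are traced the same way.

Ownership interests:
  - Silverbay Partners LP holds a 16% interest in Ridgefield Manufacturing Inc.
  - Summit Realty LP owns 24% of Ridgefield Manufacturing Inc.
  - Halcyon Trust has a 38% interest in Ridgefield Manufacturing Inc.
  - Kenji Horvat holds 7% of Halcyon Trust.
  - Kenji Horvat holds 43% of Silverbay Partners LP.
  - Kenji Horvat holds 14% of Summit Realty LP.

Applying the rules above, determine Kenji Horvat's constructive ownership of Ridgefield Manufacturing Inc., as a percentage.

12.9%

Chain via Silverbay Partners LP (R2): 43% × 16% = 6.88% of Ridgefield Manufacturing Inc.
Chain via Summit Realty LP (R2): 14% × 24% = 3.36% of Ridgefield Manufacturing Inc.
Chain via Halcyon Trust (R2): 7% × 38% = 2.66% of Ridgefield Manufacturing Inc.
Aggregating (R1): 6.88% + 3.36% + 2.66% = 12.9%.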